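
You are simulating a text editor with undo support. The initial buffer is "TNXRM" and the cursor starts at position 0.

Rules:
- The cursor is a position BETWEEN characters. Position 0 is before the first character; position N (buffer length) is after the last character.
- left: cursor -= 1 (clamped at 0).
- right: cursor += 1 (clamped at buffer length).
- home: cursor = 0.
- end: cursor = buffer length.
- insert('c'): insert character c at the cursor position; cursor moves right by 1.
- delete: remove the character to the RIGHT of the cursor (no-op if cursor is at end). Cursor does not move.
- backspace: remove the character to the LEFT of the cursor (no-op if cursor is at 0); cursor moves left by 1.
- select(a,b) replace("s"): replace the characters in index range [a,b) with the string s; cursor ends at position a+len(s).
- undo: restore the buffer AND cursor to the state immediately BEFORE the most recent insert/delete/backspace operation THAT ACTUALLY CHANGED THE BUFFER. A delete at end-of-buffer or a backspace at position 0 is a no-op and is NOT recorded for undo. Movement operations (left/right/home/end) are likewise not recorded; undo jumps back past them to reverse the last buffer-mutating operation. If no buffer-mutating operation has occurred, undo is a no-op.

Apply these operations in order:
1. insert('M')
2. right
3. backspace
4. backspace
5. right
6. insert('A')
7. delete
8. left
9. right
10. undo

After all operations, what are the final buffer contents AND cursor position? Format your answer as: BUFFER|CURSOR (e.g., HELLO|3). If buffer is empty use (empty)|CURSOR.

Answer: NAXRM|2

Derivation:
After op 1 (insert('M')): buf='MTNXRM' cursor=1
After op 2 (right): buf='MTNXRM' cursor=2
After op 3 (backspace): buf='MNXRM' cursor=1
After op 4 (backspace): buf='NXRM' cursor=0
After op 5 (right): buf='NXRM' cursor=1
After op 6 (insert('A')): buf='NAXRM' cursor=2
After op 7 (delete): buf='NARM' cursor=2
After op 8 (left): buf='NARM' cursor=1
After op 9 (right): buf='NARM' cursor=2
After op 10 (undo): buf='NAXRM' cursor=2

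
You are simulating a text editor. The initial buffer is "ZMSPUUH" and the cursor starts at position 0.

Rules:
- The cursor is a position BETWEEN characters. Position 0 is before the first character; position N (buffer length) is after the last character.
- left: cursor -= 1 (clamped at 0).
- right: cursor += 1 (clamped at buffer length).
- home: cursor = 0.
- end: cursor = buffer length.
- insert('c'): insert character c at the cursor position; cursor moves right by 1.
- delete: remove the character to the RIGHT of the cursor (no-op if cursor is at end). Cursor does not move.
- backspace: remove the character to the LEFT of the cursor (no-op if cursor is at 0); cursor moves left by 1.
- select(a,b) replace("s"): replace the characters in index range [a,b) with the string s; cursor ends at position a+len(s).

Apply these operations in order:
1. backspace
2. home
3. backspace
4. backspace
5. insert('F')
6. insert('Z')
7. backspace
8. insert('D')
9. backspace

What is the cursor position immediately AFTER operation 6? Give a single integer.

Answer: 2

Derivation:
After op 1 (backspace): buf='ZMSPUUH' cursor=0
After op 2 (home): buf='ZMSPUUH' cursor=0
After op 3 (backspace): buf='ZMSPUUH' cursor=0
After op 4 (backspace): buf='ZMSPUUH' cursor=0
After op 5 (insert('F')): buf='FZMSPUUH' cursor=1
After op 6 (insert('Z')): buf='FZZMSPUUH' cursor=2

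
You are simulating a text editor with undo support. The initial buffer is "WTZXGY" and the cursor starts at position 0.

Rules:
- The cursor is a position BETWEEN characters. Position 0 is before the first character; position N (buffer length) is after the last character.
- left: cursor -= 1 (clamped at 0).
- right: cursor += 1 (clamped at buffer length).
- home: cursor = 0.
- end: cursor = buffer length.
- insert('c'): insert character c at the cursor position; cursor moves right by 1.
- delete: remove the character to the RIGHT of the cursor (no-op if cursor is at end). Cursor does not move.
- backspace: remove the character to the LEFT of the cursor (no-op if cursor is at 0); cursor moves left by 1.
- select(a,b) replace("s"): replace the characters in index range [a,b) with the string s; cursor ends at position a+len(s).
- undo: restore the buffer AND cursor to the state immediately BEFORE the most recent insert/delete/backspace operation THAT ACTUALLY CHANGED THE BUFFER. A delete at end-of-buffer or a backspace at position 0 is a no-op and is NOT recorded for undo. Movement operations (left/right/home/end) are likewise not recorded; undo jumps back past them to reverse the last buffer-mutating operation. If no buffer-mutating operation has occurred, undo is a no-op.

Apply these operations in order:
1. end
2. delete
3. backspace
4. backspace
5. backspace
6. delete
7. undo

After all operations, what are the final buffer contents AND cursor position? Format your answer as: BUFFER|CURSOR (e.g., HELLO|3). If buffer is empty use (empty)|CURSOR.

After op 1 (end): buf='WTZXGY' cursor=6
After op 2 (delete): buf='WTZXGY' cursor=6
After op 3 (backspace): buf='WTZXG' cursor=5
After op 4 (backspace): buf='WTZX' cursor=4
After op 5 (backspace): buf='WTZ' cursor=3
After op 6 (delete): buf='WTZ' cursor=3
After op 7 (undo): buf='WTZX' cursor=4

Answer: WTZX|4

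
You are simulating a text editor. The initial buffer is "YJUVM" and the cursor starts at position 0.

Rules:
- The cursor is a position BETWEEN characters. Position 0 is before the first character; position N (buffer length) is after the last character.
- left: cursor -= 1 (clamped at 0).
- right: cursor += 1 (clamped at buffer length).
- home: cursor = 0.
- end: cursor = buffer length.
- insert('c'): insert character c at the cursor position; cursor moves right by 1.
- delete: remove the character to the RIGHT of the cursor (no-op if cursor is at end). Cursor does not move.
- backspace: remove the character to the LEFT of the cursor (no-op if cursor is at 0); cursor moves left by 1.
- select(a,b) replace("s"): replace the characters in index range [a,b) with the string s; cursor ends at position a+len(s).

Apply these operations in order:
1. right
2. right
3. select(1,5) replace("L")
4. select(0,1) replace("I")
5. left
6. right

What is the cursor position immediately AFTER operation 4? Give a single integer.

After op 1 (right): buf='YJUVM' cursor=1
After op 2 (right): buf='YJUVM' cursor=2
After op 3 (select(1,5) replace("L")): buf='YL' cursor=2
After op 4 (select(0,1) replace("I")): buf='IL' cursor=1

Answer: 1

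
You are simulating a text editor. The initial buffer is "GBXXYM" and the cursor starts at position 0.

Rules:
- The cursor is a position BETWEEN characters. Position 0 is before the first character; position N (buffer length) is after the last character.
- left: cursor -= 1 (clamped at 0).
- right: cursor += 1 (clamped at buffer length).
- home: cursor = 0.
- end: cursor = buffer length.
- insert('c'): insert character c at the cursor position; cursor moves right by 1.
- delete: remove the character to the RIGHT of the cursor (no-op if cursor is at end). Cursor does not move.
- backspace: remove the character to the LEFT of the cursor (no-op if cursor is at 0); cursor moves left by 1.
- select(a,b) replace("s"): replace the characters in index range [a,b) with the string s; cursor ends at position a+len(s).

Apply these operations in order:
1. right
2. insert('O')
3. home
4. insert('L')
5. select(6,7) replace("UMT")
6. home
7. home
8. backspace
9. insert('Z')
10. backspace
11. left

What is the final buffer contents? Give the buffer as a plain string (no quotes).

Answer: LGOBXXUMTM

Derivation:
After op 1 (right): buf='GBXXYM' cursor=1
After op 2 (insert('O')): buf='GOBXXYM' cursor=2
After op 3 (home): buf='GOBXXYM' cursor=0
After op 4 (insert('L')): buf='LGOBXXYM' cursor=1
After op 5 (select(6,7) replace("UMT")): buf='LGOBXXUMTM' cursor=9
After op 6 (home): buf='LGOBXXUMTM' cursor=0
After op 7 (home): buf='LGOBXXUMTM' cursor=0
After op 8 (backspace): buf='LGOBXXUMTM' cursor=0
After op 9 (insert('Z')): buf='ZLGOBXXUMTM' cursor=1
After op 10 (backspace): buf='LGOBXXUMTM' cursor=0
After op 11 (left): buf='LGOBXXUMTM' cursor=0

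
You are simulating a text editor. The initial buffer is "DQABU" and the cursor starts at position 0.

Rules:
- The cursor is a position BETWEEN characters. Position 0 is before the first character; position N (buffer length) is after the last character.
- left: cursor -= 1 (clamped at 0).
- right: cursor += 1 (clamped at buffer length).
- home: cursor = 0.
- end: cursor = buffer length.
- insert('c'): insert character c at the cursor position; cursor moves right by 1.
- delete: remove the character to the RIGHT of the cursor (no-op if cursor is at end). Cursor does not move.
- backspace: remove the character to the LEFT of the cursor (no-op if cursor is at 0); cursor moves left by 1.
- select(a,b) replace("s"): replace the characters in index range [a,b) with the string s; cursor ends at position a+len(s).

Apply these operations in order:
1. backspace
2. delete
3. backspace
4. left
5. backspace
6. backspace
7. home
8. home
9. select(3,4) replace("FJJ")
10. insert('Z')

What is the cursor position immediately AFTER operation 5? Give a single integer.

After op 1 (backspace): buf='DQABU' cursor=0
After op 2 (delete): buf='QABU' cursor=0
After op 3 (backspace): buf='QABU' cursor=0
After op 4 (left): buf='QABU' cursor=0
After op 5 (backspace): buf='QABU' cursor=0

Answer: 0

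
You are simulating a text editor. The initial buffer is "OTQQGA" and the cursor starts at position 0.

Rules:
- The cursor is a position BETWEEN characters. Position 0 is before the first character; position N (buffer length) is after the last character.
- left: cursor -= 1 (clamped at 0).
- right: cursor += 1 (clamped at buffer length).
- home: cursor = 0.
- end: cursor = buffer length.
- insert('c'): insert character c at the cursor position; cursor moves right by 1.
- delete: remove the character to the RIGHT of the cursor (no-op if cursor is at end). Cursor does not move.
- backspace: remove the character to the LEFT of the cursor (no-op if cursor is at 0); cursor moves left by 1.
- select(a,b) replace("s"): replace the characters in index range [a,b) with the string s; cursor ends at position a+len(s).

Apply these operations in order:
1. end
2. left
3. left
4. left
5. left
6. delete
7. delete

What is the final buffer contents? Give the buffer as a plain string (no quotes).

After op 1 (end): buf='OTQQGA' cursor=6
After op 2 (left): buf='OTQQGA' cursor=5
After op 3 (left): buf='OTQQGA' cursor=4
After op 4 (left): buf='OTQQGA' cursor=3
After op 5 (left): buf='OTQQGA' cursor=2
After op 6 (delete): buf='OTQGA' cursor=2
After op 7 (delete): buf='OTGA' cursor=2

Answer: OTGA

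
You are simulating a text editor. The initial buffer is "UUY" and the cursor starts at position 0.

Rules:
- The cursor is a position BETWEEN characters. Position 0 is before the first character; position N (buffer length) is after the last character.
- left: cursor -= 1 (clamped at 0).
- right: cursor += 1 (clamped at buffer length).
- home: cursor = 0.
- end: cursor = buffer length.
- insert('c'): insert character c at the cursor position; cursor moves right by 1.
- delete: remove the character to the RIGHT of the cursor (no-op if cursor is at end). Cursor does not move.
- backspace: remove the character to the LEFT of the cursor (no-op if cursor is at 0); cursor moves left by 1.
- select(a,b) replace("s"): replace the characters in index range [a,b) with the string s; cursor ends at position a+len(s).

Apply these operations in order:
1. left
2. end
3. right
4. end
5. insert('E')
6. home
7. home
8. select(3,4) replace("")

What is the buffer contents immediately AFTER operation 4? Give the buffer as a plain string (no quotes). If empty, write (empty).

After op 1 (left): buf='UUY' cursor=0
After op 2 (end): buf='UUY' cursor=3
After op 3 (right): buf='UUY' cursor=3
After op 4 (end): buf='UUY' cursor=3

Answer: UUY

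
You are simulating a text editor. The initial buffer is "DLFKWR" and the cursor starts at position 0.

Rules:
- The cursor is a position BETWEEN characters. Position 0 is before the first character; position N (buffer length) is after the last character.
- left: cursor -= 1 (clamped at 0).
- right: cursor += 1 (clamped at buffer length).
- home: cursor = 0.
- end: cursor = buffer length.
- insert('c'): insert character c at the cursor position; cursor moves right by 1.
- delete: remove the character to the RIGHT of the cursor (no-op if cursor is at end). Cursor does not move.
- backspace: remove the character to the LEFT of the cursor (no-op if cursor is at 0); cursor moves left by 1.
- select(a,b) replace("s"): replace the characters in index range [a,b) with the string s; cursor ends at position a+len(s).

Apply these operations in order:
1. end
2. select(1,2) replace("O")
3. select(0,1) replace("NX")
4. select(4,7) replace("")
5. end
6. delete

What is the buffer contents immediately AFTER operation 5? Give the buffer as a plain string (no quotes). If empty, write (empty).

After op 1 (end): buf='DLFKWR' cursor=6
After op 2 (select(1,2) replace("O")): buf='DOFKWR' cursor=2
After op 3 (select(0,1) replace("NX")): buf='NXOFKWR' cursor=2
After op 4 (select(4,7) replace("")): buf='NXOF' cursor=4
After op 5 (end): buf='NXOF' cursor=4

Answer: NXOF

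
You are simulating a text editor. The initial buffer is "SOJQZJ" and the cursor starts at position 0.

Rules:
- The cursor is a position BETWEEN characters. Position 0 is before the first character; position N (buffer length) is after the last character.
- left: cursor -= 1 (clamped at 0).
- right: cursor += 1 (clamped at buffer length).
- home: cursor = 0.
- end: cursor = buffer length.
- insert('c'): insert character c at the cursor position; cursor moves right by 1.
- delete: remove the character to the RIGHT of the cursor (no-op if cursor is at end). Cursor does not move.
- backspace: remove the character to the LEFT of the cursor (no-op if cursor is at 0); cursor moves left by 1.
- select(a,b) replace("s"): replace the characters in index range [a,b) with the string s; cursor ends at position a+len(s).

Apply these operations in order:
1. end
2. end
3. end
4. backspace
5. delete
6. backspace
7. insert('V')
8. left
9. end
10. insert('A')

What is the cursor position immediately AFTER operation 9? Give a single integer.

Answer: 5

Derivation:
After op 1 (end): buf='SOJQZJ' cursor=6
After op 2 (end): buf='SOJQZJ' cursor=6
After op 3 (end): buf='SOJQZJ' cursor=6
After op 4 (backspace): buf='SOJQZ' cursor=5
After op 5 (delete): buf='SOJQZ' cursor=5
After op 6 (backspace): buf='SOJQ' cursor=4
After op 7 (insert('V')): buf='SOJQV' cursor=5
After op 8 (left): buf='SOJQV' cursor=4
After op 9 (end): buf='SOJQV' cursor=5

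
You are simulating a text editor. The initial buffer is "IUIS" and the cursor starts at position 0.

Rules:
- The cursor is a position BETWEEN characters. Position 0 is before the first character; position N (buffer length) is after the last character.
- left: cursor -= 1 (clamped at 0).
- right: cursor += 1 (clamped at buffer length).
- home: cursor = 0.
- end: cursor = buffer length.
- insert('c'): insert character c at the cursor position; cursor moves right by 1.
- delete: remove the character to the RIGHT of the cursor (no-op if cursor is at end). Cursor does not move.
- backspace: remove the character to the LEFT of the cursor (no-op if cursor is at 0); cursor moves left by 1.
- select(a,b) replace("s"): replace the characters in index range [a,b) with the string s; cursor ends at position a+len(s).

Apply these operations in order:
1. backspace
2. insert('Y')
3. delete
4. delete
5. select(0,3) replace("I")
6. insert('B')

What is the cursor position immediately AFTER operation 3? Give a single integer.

After op 1 (backspace): buf='IUIS' cursor=0
After op 2 (insert('Y')): buf='YIUIS' cursor=1
After op 3 (delete): buf='YUIS' cursor=1

Answer: 1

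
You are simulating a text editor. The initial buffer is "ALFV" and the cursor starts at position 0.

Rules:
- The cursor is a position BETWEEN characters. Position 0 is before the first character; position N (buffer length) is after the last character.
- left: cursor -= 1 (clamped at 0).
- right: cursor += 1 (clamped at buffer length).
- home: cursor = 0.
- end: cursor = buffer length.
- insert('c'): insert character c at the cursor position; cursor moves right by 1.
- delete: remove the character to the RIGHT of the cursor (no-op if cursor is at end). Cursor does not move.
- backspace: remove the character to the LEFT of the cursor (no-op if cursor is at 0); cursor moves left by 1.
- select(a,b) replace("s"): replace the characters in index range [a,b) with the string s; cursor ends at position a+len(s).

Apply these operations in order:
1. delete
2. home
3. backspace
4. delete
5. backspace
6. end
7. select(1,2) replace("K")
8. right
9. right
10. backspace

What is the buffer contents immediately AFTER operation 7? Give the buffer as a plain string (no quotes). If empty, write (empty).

Answer: FK

Derivation:
After op 1 (delete): buf='LFV' cursor=0
After op 2 (home): buf='LFV' cursor=0
After op 3 (backspace): buf='LFV' cursor=0
After op 4 (delete): buf='FV' cursor=0
After op 5 (backspace): buf='FV' cursor=0
After op 6 (end): buf='FV' cursor=2
After op 7 (select(1,2) replace("K")): buf='FK' cursor=2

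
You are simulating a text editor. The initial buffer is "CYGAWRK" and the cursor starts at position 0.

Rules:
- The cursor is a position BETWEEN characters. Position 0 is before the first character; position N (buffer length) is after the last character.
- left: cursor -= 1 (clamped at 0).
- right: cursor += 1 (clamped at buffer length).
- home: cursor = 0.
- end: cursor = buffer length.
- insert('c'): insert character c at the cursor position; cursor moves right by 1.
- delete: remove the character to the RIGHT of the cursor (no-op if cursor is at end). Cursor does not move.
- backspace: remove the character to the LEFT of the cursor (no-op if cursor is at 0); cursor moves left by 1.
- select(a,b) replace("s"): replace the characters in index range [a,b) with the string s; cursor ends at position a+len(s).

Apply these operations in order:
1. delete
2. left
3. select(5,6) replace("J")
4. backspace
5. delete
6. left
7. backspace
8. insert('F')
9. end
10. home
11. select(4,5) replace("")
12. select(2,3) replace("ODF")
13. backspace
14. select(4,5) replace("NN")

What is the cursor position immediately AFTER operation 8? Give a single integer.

Answer: 4

Derivation:
After op 1 (delete): buf='YGAWRK' cursor=0
After op 2 (left): buf='YGAWRK' cursor=0
After op 3 (select(5,6) replace("J")): buf='YGAWRJ' cursor=6
After op 4 (backspace): buf='YGAWR' cursor=5
After op 5 (delete): buf='YGAWR' cursor=5
After op 6 (left): buf='YGAWR' cursor=4
After op 7 (backspace): buf='YGAR' cursor=3
After op 8 (insert('F')): buf='YGAFR' cursor=4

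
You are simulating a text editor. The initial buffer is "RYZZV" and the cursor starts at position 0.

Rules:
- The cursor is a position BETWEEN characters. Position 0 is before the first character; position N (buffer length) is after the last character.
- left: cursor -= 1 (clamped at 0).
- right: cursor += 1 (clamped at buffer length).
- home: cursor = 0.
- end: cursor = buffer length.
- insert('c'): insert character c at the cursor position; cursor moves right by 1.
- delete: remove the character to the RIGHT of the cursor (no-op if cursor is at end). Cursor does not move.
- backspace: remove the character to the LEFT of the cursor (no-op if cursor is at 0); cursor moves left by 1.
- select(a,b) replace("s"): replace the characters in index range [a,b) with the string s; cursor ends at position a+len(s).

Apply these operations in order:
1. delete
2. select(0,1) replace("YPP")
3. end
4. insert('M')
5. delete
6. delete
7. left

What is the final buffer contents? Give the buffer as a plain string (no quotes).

Answer: YPPZZVM

Derivation:
After op 1 (delete): buf='YZZV' cursor=0
After op 2 (select(0,1) replace("YPP")): buf='YPPZZV' cursor=3
After op 3 (end): buf='YPPZZV' cursor=6
After op 4 (insert('M')): buf='YPPZZVM' cursor=7
After op 5 (delete): buf='YPPZZVM' cursor=7
After op 6 (delete): buf='YPPZZVM' cursor=7
After op 7 (left): buf='YPPZZVM' cursor=6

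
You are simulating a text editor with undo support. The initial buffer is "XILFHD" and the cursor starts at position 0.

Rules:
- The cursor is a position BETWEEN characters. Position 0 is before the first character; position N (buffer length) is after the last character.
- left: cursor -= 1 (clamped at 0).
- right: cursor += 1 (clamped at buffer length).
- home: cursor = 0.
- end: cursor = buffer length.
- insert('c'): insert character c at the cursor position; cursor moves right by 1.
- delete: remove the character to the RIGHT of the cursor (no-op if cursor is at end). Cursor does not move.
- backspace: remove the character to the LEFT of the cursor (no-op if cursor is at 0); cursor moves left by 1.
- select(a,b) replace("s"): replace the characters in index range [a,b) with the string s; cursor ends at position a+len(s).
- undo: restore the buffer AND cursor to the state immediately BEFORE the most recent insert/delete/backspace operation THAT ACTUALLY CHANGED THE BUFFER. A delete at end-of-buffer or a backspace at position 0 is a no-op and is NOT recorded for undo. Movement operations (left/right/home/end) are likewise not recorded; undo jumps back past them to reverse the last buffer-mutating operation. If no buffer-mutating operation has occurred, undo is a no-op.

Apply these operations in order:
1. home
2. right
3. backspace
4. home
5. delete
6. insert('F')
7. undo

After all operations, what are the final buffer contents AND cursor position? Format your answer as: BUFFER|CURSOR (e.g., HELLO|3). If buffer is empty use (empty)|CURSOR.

After op 1 (home): buf='XILFHD' cursor=0
After op 2 (right): buf='XILFHD' cursor=1
After op 3 (backspace): buf='ILFHD' cursor=0
After op 4 (home): buf='ILFHD' cursor=0
After op 5 (delete): buf='LFHD' cursor=0
After op 6 (insert('F')): buf='FLFHD' cursor=1
After op 7 (undo): buf='LFHD' cursor=0

Answer: LFHD|0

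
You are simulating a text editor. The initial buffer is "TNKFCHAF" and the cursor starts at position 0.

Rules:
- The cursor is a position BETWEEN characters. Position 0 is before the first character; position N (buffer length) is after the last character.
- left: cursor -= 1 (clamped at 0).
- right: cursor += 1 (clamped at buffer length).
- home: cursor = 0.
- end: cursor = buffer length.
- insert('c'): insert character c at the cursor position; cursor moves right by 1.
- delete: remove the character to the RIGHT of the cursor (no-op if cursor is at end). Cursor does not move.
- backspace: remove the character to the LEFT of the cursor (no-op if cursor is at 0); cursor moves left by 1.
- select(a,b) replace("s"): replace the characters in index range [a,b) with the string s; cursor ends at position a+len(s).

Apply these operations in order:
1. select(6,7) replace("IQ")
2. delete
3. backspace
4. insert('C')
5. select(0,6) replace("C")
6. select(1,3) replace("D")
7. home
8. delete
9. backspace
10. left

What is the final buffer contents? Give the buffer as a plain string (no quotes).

After op 1 (select(6,7) replace("IQ")): buf='TNKFCHIQF' cursor=8
After op 2 (delete): buf='TNKFCHIQ' cursor=8
After op 3 (backspace): buf='TNKFCHI' cursor=7
After op 4 (insert('C')): buf='TNKFCHIC' cursor=8
After op 5 (select(0,6) replace("C")): buf='CIC' cursor=1
After op 6 (select(1,3) replace("D")): buf='CD' cursor=2
After op 7 (home): buf='CD' cursor=0
After op 8 (delete): buf='D' cursor=0
After op 9 (backspace): buf='D' cursor=0
After op 10 (left): buf='D' cursor=0

Answer: D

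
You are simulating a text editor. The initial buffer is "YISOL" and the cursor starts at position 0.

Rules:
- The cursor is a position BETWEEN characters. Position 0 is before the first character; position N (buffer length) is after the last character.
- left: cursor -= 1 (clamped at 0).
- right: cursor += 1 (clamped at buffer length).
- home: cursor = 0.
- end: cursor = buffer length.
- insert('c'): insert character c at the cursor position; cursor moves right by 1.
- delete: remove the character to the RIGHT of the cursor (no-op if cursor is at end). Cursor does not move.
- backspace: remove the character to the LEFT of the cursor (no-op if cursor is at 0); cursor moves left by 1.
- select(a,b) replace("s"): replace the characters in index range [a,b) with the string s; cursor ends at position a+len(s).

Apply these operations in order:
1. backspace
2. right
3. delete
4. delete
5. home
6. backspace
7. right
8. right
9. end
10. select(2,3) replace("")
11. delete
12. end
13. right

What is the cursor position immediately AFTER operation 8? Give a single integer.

After op 1 (backspace): buf='YISOL' cursor=0
After op 2 (right): buf='YISOL' cursor=1
After op 3 (delete): buf='YSOL' cursor=1
After op 4 (delete): buf='YOL' cursor=1
After op 5 (home): buf='YOL' cursor=0
After op 6 (backspace): buf='YOL' cursor=0
After op 7 (right): buf='YOL' cursor=1
After op 8 (right): buf='YOL' cursor=2

Answer: 2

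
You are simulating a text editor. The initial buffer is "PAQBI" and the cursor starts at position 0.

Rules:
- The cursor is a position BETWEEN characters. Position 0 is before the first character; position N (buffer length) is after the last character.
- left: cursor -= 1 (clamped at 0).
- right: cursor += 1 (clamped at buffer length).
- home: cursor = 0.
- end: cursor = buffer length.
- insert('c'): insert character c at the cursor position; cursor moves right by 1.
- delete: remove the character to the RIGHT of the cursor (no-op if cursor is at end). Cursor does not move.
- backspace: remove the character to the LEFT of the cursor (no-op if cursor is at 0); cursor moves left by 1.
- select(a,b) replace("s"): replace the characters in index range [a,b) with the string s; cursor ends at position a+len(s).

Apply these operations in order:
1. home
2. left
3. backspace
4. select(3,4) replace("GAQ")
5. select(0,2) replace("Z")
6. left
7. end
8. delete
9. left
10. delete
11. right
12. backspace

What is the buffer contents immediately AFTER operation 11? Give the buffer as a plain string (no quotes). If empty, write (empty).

After op 1 (home): buf='PAQBI' cursor=0
After op 2 (left): buf='PAQBI' cursor=0
After op 3 (backspace): buf='PAQBI' cursor=0
After op 4 (select(3,4) replace("GAQ")): buf='PAQGAQI' cursor=6
After op 5 (select(0,2) replace("Z")): buf='ZQGAQI' cursor=1
After op 6 (left): buf='ZQGAQI' cursor=0
After op 7 (end): buf='ZQGAQI' cursor=6
After op 8 (delete): buf='ZQGAQI' cursor=6
After op 9 (left): buf='ZQGAQI' cursor=5
After op 10 (delete): buf='ZQGAQ' cursor=5
After op 11 (right): buf='ZQGAQ' cursor=5

Answer: ZQGAQ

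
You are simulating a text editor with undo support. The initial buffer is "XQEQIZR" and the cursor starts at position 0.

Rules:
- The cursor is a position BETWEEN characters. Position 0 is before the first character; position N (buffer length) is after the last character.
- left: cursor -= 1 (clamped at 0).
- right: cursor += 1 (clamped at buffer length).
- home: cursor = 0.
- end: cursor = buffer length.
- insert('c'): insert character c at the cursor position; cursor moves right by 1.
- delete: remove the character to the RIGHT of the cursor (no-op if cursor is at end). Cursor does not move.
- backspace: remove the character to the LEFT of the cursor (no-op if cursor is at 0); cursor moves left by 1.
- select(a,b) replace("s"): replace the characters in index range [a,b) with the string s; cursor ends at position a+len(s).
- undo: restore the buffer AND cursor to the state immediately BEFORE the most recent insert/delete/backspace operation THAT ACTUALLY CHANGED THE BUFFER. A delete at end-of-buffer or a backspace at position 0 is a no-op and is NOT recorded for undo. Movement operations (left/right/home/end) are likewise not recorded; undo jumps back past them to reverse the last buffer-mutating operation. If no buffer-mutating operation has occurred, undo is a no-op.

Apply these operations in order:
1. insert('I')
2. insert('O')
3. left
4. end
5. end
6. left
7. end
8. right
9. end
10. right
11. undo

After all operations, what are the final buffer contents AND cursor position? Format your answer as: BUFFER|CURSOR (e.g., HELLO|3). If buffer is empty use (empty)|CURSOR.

Answer: IXQEQIZR|1

Derivation:
After op 1 (insert('I')): buf='IXQEQIZR' cursor=1
After op 2 (insert('O')): buf='IOXQEQIZR' cursor=2
After op 3 (left): buf='IOXQEQIZR' cursor=1
After op 4 (end): buf='IOXQEQIZR' cursor=9
After op 5 (end): buf='IOXQEQIZR' cursor=9
After op 6 (left): buf='IOXQEQIZR' cursor=8
After op 7 (end): buf='IOXQEQIZR' cursor=9
After op 8 (right): buf='IOXQEQIZR' cursor=9
After op 9 (end): buf='IOXQEQIZR' cursor=9
After op 10 (right): buf='IOXQEQIZR' cursor=9
After op 11 (undo): buf='IXQEQIZR' cursor=1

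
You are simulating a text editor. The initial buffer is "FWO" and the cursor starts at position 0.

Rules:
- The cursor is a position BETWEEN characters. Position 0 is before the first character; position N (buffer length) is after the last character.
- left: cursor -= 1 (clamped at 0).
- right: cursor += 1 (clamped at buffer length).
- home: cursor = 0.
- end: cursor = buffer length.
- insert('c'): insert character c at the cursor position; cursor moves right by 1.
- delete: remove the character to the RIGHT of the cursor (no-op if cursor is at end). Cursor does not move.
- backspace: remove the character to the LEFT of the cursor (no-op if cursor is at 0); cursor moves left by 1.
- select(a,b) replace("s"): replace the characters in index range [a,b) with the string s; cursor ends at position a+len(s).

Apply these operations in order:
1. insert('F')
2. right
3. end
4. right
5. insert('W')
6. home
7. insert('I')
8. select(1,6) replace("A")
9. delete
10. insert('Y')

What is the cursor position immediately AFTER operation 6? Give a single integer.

Answer: 0

Derivation:
After op 1 (insert('F')): buf='FFWO' cursor=1
After op 2 (right): buf='FFWO' cursor=2
After op 3 (end): buf='FFWO' cursor=4
After op 4 (right): buf='FFWO' cursor=4
After op 5 (insert('W')): buf='FFWOW' cursor=5
After op 6 (home): buf='FFWOW' cursor=0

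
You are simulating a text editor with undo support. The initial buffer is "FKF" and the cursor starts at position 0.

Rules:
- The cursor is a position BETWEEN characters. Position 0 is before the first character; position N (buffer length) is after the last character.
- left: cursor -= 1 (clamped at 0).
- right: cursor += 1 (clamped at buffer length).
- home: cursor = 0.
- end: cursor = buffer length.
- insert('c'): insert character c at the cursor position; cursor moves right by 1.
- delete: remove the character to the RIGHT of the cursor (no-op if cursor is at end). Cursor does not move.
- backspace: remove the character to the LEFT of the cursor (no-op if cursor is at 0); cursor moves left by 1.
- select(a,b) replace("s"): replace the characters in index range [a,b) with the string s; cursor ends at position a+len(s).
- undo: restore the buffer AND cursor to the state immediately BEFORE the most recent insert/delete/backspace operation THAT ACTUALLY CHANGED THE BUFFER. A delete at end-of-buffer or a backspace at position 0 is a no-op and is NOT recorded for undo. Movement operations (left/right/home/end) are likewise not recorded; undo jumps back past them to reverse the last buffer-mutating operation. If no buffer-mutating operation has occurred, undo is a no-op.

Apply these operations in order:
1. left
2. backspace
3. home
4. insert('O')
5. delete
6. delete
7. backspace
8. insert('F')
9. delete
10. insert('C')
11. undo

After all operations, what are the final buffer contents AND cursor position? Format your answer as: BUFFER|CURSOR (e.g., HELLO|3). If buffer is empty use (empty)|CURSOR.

Answer: F|1

Derivation:
After op 1 (left): buf='FKF' cursor=0
After op 2 (backspace): buf='FKF' cursor=0
After op 3 (home): buf='FKF' cursor=0
After op 4 (insert('O')): buf='OFKF' cursor=1
After op 5 (delete): buf='OKF' cursor=1
After op 6 (delete): buf='OF' cursor=1
After op 7 (backspace): buf='F' cursor=0
After op 8 (insert('F')): buf='FF' cursor=1
After op 9 (delete): buf='F' cursor=1
After op 10 (insert('C')): buf='FC' cursor=2
After op 11 (undo): buf='F' cursor=1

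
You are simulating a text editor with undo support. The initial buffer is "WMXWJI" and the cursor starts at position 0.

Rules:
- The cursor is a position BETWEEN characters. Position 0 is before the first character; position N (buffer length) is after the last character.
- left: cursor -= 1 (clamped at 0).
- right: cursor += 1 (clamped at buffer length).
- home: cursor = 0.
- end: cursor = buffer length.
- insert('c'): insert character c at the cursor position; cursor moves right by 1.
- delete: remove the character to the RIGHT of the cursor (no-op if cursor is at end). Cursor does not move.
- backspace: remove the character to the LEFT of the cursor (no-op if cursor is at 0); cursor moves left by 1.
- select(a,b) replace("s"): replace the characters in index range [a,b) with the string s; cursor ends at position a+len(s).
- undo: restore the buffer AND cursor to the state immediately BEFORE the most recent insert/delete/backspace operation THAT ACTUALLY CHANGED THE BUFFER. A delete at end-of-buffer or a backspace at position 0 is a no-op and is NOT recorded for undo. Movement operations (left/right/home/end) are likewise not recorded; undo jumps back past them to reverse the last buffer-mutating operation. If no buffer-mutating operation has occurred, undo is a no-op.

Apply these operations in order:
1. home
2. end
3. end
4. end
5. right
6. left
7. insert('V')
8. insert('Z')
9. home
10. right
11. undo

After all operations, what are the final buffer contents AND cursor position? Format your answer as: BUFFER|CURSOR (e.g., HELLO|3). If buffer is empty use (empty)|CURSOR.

After op 1 (home): buf='WMXWJI' cursor=0
After op 2 (end): buf='WMXWJI' cursor=6
After op 3 (end): buf='WMXWJI' cursor=6
After op 4 (end): buf='WMXWJI' cursor=6
After op 5 (right): buf='WMXWJI' cursor=6
After op 6 (left): buf='WMXWJI' cursor=5
After op 7 (insert('V')): buf='WMXWJVI' cursor=6
After op 8 (insert('Z')): buf='WMXWJVZI' cursor=7
After op 9 (home): buf='WMXWJVZI' cursor=0
After op 10 (right): buf='WMXWJVZI' cursor=1
After op 11 (undo): buf='WMXWJVI' cursor=6

Answer: WMXWJVI|6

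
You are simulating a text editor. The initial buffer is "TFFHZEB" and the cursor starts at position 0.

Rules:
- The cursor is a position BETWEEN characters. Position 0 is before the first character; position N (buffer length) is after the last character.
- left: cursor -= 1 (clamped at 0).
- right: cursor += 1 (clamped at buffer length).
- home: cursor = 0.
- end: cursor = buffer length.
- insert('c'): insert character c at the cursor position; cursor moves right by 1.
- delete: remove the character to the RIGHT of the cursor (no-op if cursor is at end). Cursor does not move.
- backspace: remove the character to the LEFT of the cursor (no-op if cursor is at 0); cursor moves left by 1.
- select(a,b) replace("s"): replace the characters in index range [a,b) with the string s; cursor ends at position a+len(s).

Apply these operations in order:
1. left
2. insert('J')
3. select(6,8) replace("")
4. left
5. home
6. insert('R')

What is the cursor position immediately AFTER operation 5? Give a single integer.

After op 1 (left): buf='TFFHZEB' cursor=0
After op 2 (insert('J')): buf='JTFFHZEB' cursor=1
After op 3 (select(6,8) replace("")): buf='JTFFHZ' cursor=6
After op 4 (left): buf='JTFFHZ' cursor=5
After op 5 (home): buf='JTFFHZ' cursor=0

Answer: 0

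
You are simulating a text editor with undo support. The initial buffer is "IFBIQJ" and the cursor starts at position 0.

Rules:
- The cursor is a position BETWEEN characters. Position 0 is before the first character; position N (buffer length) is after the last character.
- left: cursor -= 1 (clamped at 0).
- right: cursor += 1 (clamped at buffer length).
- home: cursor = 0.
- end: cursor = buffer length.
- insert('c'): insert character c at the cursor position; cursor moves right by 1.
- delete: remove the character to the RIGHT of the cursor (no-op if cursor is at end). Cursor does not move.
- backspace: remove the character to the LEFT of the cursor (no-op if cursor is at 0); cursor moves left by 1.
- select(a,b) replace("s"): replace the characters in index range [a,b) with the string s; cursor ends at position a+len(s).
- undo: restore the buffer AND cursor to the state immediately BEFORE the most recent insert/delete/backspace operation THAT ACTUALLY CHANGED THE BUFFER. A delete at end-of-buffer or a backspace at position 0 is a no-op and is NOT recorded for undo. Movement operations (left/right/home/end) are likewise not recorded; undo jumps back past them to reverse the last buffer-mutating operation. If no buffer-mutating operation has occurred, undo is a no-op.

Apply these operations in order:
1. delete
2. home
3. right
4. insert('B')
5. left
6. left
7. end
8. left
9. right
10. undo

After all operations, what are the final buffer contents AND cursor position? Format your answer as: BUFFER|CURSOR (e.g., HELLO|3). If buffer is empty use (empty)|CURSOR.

Answer: FBIQJ|1

Derivation:
After op 1 (delete): buf='FBIQJ' cursor=0
After op 2 (home): buf='FBIQJ' cursor=0
After op 3 (right): buf='FBIQJ' cursor=1
After op 4 (insert('B')): buf='FBBIQJ' cursor=2
After op 5 (left): buf='FBBIQJ' cursor=1
After op 6 (left): buf='FBBIQJ' cursor=0
After op 7 (end): buf='FBBIQJ' cursor=6
After op 8 (left): buf='FBBIQJ' cursor=5
After op 9 (right): buf='FBBIQJ' cursor=6
After op 10 (undo): buf='FBIQJ' cursor=1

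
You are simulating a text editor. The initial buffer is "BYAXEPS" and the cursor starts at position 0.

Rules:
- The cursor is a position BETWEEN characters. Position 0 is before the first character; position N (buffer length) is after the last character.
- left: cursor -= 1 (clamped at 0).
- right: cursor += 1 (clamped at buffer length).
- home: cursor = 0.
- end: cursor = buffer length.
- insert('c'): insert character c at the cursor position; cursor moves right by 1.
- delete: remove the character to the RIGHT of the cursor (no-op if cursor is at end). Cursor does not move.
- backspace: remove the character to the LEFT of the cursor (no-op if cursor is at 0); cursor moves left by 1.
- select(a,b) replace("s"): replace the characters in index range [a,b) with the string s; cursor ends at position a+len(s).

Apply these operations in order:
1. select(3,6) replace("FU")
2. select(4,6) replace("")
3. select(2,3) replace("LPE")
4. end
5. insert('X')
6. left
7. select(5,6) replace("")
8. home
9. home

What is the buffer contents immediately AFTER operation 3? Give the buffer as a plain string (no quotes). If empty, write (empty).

After op 1 (select(3,6) replace("FU")): buf='BYAFUS' cursor=5
After op 2 (select(4,6) replace("")): buf='BYAF' cursor=4
After op 3 (select(2,3) replace("LPE")): buf='BYLPEF' cursor=5

Answer: BYLPEF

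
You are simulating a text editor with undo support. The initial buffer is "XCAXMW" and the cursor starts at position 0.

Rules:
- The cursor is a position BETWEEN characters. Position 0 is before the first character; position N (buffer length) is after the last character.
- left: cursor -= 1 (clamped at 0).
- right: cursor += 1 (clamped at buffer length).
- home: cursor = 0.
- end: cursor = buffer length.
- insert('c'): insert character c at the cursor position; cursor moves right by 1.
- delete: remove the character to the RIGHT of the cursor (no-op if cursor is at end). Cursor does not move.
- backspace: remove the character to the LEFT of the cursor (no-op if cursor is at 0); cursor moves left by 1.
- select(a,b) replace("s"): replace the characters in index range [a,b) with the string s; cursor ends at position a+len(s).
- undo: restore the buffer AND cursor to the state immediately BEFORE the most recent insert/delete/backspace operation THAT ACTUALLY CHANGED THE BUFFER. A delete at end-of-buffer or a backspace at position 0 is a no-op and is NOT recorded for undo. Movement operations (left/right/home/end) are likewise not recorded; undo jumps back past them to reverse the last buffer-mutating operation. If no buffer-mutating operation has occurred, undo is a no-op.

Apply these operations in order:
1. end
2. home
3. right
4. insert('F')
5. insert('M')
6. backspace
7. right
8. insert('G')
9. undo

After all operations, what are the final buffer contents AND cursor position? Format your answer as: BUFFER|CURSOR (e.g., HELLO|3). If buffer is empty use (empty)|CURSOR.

After op 1 (end): buf='XCAXMW' cursor=6
After op 2 (home): buf='XCAXMW' cursor=0
After op 3 (right): buf='XCAXMW' cursor=1
After op 4 (insert('F')): buf='XFCAXMW' cursor=2
After op 5 (insert('M')): buf='XFMCAXMW' cursor=3
After op 6 (backspace): buf='XFCAXMW' cursor=2
After op 7 (right): buf='XFCAXMW' cursor=3
After op 8 (insert('G')): buf='XFCGAXMW' cursor=4
After op 9 (undo): buf='XFCAXMW' cursor=3

Answer: XFCAXMW|3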